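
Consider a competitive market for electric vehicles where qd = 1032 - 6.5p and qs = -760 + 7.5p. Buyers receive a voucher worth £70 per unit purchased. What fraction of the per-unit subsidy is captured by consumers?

Consumer share = 15/28

Pre-subsidy: 1032 - 6.5p = -760 + 7.5p gives p* = 128, q* = 200.
With the rebate, buyers effectively pay pb = ps − 70, where ps is the price sellers receive.
Demand in terms of ps becomes qd = 1032 − 6.5(ps − 70) = 1487 - 6.5ps. Setting this equal to supply: 1487 - 6.5ps = -760 + 7.5ps, so ps = 160.5.
Buyers pay pb = 160.5 − 70 = 90.5; q' = -760 + 7.5·160.5 = 443.75.
Buyers' price falls by p* − pb = 128 − 90.5 = 37.5; sellers' price rises by ps − p* = 160.5 − 128 = 32.5.
So consumers capture 37.5/70 = 15/28 of each unit of subsidy.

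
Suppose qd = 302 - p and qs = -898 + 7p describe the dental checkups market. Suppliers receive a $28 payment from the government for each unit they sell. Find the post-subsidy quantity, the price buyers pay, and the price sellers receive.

Pre-subsidy: 302 - p = -898 + 7p gives p* = 150, q* = 152.
With the subsidy, sellers receive ps = pb + 28 for each unit, where pb is the price buyers pay.
Supply in terms of pb becomes qs = -898 + 7(pb + 28) = -702 + 7pb. Setting this equal to demand: 302 - pb = -702 + 7pb, so pb = 125.5.
Sellers receive ps = 125.5 + 28 = 153.5; q' = 302 − 1·125.5 = 176.5.

q' = 176.5; buyers pay $125.5; sellers receive $153.5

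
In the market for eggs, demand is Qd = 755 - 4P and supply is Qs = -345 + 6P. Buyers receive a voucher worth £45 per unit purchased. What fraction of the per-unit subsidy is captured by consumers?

Consumer share = 0.6

Pre-subsidy: 755 - 4P = -345 + 6P gives P* = 110, Q* = 315.
With the rebate, buyers effectively pay Pb = Ps − 45, where Ps is the price sellers receive.
Demand in terms of Ps becomes Qd = 755 − 4(Ps − 45) = 935 - 4Ps. Setting this equal to supply: 935 - 4Ps = -345 + 6Ps, so Ps = 128.
Buyers pay Pb = 128 − 45 = 83; Q' = -345 + 6·128 = 423.
Buyers' price falls by P* − Pb = 110 − 83 = 27; sellers' price rises by Ps − P* = 128 − 110 = 18.
So consumers capture 27/45 = 0.6 of each unit of subsidy.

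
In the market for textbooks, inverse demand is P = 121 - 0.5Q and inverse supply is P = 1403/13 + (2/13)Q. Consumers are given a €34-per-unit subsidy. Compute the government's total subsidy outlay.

Government cost = €2448

Pre-subsidy: 121 - 0.5Q = 1403/13 + (2/13)Q gives Q* = 20 and P* = 111.
With the rebate, buyers effectively pay Pb = Ps − 34, where Ps is the price sellers receive.
On the curves, Pb = 121 - 0.5Q and Ps = 1403/13 + (2/13)Q; the wedge Ps − Pb = 34 gives 1403/13 + (2/13)Q − (121 - 0.5Q) = 34, so Q' = 72.
Then Pb = 121 − 0.5·72 = 85 and Ps = 1403/13 + (2/13)·72 = 119.
Government outlay = subsidy × quantity = 34 × 72 = 2448.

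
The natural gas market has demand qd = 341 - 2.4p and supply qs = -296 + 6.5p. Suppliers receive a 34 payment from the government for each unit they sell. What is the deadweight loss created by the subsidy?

Deadweight loss = 90168/89

Pre-subsidy: 341 - 2.4p = -296 + 6.5p gives p* = 6370/89, q* = 15061/89.
With the subsidy, sellers receive ps = pb + 34 for each unit, where pb is the price buyers pay.
Supply in terms of pb becomes qs = -296 + 6.5(pb + 34) = -75 + 6.5pb. Setting this equal to demand: 341 - 2.4pb = -75 + 6.5pb, so pb = 4160/89.
Sellers receive ps = 4160/89 + 34 = 7186/89; q' = 341 − 2.4·(4160/89) = 20365/89.
The subsidy expands output by 20365/89 − 15061/89 = 5304/89 past the efficient level; on those units the gap between marginal cost and willingness to pay runs from 0 up to 34.
DWL = ½ × 34 × 5304/89 = 90168/89.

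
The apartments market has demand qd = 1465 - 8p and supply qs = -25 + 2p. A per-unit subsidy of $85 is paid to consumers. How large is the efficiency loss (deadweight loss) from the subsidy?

Pre-subsidy: 1465 - 8p = -25 + 2p gives p* = 149, q* = 273.
With the rebate, buyers effectively pay pb = ps − 85, where ps is the price sellers receive.
Demand in terms of ps becomes qd = 1465 − 8(ps − 85) = 2145 - 8ps. Setting this equal to supply: 2145 - 8ps = -25 + 2ps, so ps = 217.
Buyers pay pb = 217 − 85 = 132; q' = -25 + 2·217 = 409.
The subsidy expands output by 409 − 273 = 136 past the efficient level; on those units the gap between marginal cost and willingness to pay runs from 0 up to 85.
DWL = ½ × 85 × 136 = 5780.

Deadweight loss = $5780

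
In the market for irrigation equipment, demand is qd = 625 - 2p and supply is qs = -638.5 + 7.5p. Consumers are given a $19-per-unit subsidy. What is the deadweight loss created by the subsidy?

Pre-subsidy: 625 - 2p = -638.5 + 7.5p gives p* = 133, q* = 359.
With the rebate, buyers effectively pay pb = ps − 19, where ps is the price sellers receive.
Demand in terms of ps becomes qd = 625 − 2(ps − 19) = 663 - 2ps. Setting this equal to supply: 663 - 2ps = -638.5 + 7.5ps, so ps = 137.
Buyers pay pb = 137 − 19 = 118; q' = -638.5 + 7.5·137 = 389.
The subsidy expands output by 389 − 359 = 30 past the efficient level; on those units the gap between marginal cost and willingness to pay runs from 0 up to 19.
DWL = ½ × 19 × 30 = 285.

Deadweight loss = $285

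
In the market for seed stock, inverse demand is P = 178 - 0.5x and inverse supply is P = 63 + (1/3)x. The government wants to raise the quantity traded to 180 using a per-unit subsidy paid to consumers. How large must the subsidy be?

Required subsidy s = 35 per unit

At x = 180, from the demand curve buyers pay Pb = 178 − 0.5·180 = 88; from the supply curve sellers need Ps = 63 + (1/3)·180 = 123.
The subsidy must fill the gap: s = Ps − Pb = 123 − 88 = 35.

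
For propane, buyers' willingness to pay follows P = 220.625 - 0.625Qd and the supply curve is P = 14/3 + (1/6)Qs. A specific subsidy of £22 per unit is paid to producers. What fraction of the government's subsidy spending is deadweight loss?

Pre-subsidy: 220.625 - 0.625Q = 14/3 + (1/6)Q gives Q* = 5183/19 and P* = 1905/38.
With the subsidy, sellers receive Ps = Pb + 22 for each unit, where Pb is the price buyers pay.
On the curves, Pb = 220.625 - 0.625Q and Ps = 14/3 + (1/6)Q; the wedge Ps − Pb = 22 gives 14/3 + (1/6)Q − (220.625 - 0.625Q) = 22, so Q' = 5711/19.
Then Pb = 220.625 − 0.625·(5711/19) = 1245/38 and Ps = 14/3 + (1/6)·(5711/19) = 2081/38.
ΔCS = ½(5183/19 + 5711/19)(1905/38 − 1245/38) = 1797510/361; ΔPS = ½(5183/19 + 5711/19)(2081/38 − 1905/38) = 479336/361.
Government spending = 22 × 5711/19 = 125642/19.
DWL = ½ × 22 × (5711/19 − 5183/19) = 5808/19; fraction = (5808/19) / (125642/19) = 264/5711.

DWL / government spending = 264/5711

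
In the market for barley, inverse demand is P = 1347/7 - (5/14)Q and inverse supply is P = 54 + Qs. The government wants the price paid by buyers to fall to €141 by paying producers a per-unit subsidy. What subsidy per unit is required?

At a buyer price of 141, quantity demanded is 538.8 − 2.8·141 = 144.
Sellers supply 144 only when they receive Ps = 54 + 1·144 = 198.
s = Ps − Pb = 198 − 141 = 57.

Required subsidy s = €57 per unit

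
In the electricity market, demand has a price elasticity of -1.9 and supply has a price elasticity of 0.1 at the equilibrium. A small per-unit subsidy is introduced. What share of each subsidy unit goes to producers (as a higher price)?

Producer share = 0.95

For a small subsidy around the equilibrium, the benefit split depends on the relative slopes, which at a point are proportional to the elasticities.
Buyer share = εs/(εs + |εd|) = 0.1/(0.1 + 1.9) = 0.05; seller share = |εd|/(εs + |εd|) = 0.95.
So producers capture 0.95 of the subsidy.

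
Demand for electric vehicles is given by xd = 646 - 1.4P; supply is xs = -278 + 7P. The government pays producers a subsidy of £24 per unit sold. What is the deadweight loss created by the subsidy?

Pre-subsidy: 646 - 1.4P = -278 + 7P gives P* = 110, x* = 492.
With the subsidy, sellers receive Ps = Pb + 24 for each unit, where Pb is the price buyers pay.
Supply in terms of Pb becomes xs = -278 + 7(Pb + 24) = -110 + 7Pb. Setting this equal to demand: 646 - 1.4Pb = -110 + 7Pb, so Pb = 90.
Sellers receive Ps = 90 + 24 = 114; x' = 646 − 1.4·90 = 520.
The subsidy expands output by 520 − 492 = 28 past the efficient level; on those units the gap between marginal cost and willingness to pay runs from 0 up to 24.
DWL = ½ × 24 × 28 = 336.

Deadweight loss = £336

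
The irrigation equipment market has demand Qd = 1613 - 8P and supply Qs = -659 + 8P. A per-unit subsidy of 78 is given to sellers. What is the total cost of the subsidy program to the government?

Government cost = 61542

Pre-subsidy: 1613 - 8P = -659 + 8P gives P* = 142, Q* = 477.
With the subsidy, sellers receive Ps = Pb + 78 for each unit, where Pb is the price buyers pay.
Supply in terms of Pb becomes Qs = -659 + 8(Pb + 78) = -35 + 8Pb. Setting this equal to demand: 1613 - 8Pb = -35 + 8Pb, so Pb = 103.
Sellers receive Ps = 103 + 78 = 181; Q' = 1613 − 8·103 = 789.
Government outlay = subsidy × quantity = 78 × 789 = 61542.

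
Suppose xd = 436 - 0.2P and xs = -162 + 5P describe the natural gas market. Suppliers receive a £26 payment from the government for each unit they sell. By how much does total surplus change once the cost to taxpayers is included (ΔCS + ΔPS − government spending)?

Net change in total surplus = -£65

Pre-subsidy: 436 - 0.2P = -162 + 5P gives P* = 115, x* = 413.
With the subsidy, sellers receive Ps = Pb + 26 for each unit, where Pb is the price buyers pay.
Supply in terms of Pb becomes xs = -162 + 5(Pb + 26) = -32 + 5Pb. Setting this equal to demand: 436 - 0.2Pb = -32 + 5Pb, so Pb = 90.
Sellers receive Ps = 90 + 26 = 116; x' = 436 − 0.2·90 = 418.
ΔCS = ½(413 + 418)(115 − 90) = 10387.5; ΔPS = ½(413 + 418)(116 − 115) = 415.5.
Government spending = 26 × 418 = 10868.
Net change = 10387.5 + 415.5 − 10868 = -65. The loss equals the DWL triangle ½·26·5.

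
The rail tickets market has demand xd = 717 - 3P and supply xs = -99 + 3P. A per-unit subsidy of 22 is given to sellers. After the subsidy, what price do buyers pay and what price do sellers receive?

Pre-subsidy: 717 - 3P = -99 + 3P gives P* = 136, x* = 309.
With the subsidy, sellers receive Ps = Pb + 22 for each unit, where Pb is the price buyers pay.
Supply in terms of Pb becomes xs = -99 + 3(Pb + 22) = -33 + 3Pb. Setting this equal to demand: 717 - 3Pb = -33 + 3Pb, so Pb = 125.
Sellers receive Ps = 125 + 22 = 147; x' = 717 − 3·125 = 342.

Buyers pay 125; sellers receive 147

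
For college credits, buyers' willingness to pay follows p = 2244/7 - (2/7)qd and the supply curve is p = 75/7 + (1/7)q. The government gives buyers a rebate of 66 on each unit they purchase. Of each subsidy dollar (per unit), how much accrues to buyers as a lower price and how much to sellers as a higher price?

Pre-subsidy: 2244/7 - (2/7)q = 75/7 + (1/7)q gives q* = 723 and p* = 114.
With the rebate, buyers effectively pay pb = ps − 66, where ps is the price sellers receive.
On the curves, pb = 2244/7 - (2/7)q and ps = 75/7 + (1/7)q; the wedge ps − pb = 66 gives 75/7 + (1/7)q − (2244/7 - (2/7)q) = 66, so q' = 877.
Then pb = 2244/7 − (2/7)·877 = 70 and ps = 75/7 + (1/7)·877 = 136.
Buyers' price falls by p* − pb = 114 − 70 = 44; sellers' price rises by ps − p* = 136 − 114 = 22.

Buyers gain 44 per unit; sellers gain 22 per unit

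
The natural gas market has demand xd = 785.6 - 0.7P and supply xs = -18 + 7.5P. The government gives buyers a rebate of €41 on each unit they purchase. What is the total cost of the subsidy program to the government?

Government cost = €30473.25

Pre-subsidy: 785.6 - 0.7P = -18 + 7.5P gives P* = 98, x* = 717.
With the rebate, buyers effectively pay Pb = Ps − 41, where Ps is the price sellers receive.
Demand in terms of Ps becomes xd = 785.6 − 0.7(Ps − 41) = 814.3 - 0.7Ps. Setting this equal to supply: 814.3 - 0.7Ps = -18 + 7.5Ps, so Ps = 101.5.
Buyers pay Pb = 101.5 − 41 = 60.5; x' = -18 + 7.5·101.5 = 743.25.
Government outlay = subsidy × quantity = 41 × 743.25 = 30473.25.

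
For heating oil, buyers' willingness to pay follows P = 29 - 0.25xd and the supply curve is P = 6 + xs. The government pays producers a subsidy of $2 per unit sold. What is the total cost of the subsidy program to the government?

Pre-subsidy: 29 - 0.25x = 6 + x gives x* = 18.4 and P* = 24.4.
With the subsidy, sellers receive Ps = Pb + 2 for each unit, where Pb is the price buyers pay.
On the curves, Pb = 29 - 0.25x and Ps = 6 + x; the wedge Ps − Pb = 2 gives 6 + x − (29 - 0.25x) = 2, so x' = 20.
Then Pb = 29 − 0.25·20 = 24 and Ps = 6 + 1·20 = 26.
Government outlay = subsidy × quantity = 2 × 20 = 40.

Government cost = $40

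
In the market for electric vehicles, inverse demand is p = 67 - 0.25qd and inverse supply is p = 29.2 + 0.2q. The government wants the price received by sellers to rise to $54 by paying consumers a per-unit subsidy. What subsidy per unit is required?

At a seller price of 54, quantity supplied is -146 + 5·54 = 124.
Buyers absorb 124 only when they pay pb = 67 − 0.25·124 = 36.
s = ps − pb = 54 − 36 = 18.

Required subsidy s = $18 per unit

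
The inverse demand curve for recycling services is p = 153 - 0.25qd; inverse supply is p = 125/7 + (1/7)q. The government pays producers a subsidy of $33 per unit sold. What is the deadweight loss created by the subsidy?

Deadweight loss = $1386

Pre-subsidy: 153 - 0.25q = 125/7 + (1/7)q gives q* = 344 and p* = 67.
With the subsidy, sellers receive ps = pb + 33 for each unit, where pb is the price buyers pay.
On the curves, pb = 153 - 0.25q and ps = 125/7 + (1/7)q; the wedge ps − pb = 33 gives 125/7 + (1/7)q − (153 - 0.25q) = 33, so q' = 428.
Then pb = 153 − 0.25·428 = 46 and ps = 125/7 + (1/7)·428 = 79.
The subsidy expands output by 428 − 344 = 84 past the efficient level; on those units the gap between marginal cost and willingness to pay runs from 0 up to 33.
DWL = ½ × 33 × 84 = 1386.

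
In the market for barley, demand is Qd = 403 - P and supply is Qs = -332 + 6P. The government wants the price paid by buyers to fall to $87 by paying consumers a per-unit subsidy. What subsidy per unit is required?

Required subsidy s = $21 per unit

At a buyer price of 87, quantity demanded is 403 − 1·87 = 316.
Sellers supply 316 only when they receive Ps with -332 + 6·Ps = 316, i.e. Ps = 108.
s = Ps − Pb = 108 − 87 = 21.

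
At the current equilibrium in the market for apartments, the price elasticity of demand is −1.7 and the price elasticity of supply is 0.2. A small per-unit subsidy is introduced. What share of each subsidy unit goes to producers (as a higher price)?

Producer share = 17/19

For a small subsidy around the equilibrium, the benefit split depends on the relative slopes, which at a point are proportional to the elasticities.
Buyer share = εs/(εs + |εd|) = 0.2/(0.2 + 1.7) = 2/19; seller share = |εd|/(εs + |εd|) = 17/19.
So producers capture 17/19 of the subsidy.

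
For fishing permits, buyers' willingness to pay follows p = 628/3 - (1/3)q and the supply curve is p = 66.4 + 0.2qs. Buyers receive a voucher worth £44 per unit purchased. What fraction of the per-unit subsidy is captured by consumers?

Consumer share = 0.625

Pre-subsidy: 628/3 - (1/3)q = 66.4 + 0.2q gives q* = 268 and p* = 120.
With the rebate, buyers effectively pay pb = ps − 44, where ps is the price sellers receive.
On the curves, pb = 628/3 - (1/3)q and ps = 66.4 + 0.2q; the wedge ps − pb = 44 gives 66.4 + 0.2q − (628/3 - (1/3)q) = 44, so q' = 350.5.
Then pb = 628/3 − (1/3)·350.5 = 92.5 and ps = 66.4 + 0.2·350.5 = 136.5.
Buyers' price falls by p* − pb = 120 − 92.5 = 27.5; sellers' price rises by ps − p* = 136.5 − 120 = 16.5.
So consumers capture 27.5/44 = 0.625 of each unit of subsidy.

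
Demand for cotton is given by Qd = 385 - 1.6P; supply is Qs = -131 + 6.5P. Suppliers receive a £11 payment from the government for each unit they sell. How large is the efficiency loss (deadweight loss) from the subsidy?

Deadweight loss = 6292/81

Pre-subsidy: 385 - 1.6P = -131 + 6.5P gives P* = 1720/27, Q* = 7643/27.
With the subsidy, sellers receive Ps = Pb + 11 for each unit, where Pb is the price buyers pay.
Supply in terms of Pb becomes Qs = -131 + 6.5(Pb + 11) = -59.5 + 6.5Pb. Setting this equal to demand: 385 - 1.6Pb = -59.5 + 6.5Pb, so Pb = 4445/81.
Sellers receive Ps = 4445/81 + 11 = 5336/81; Q' = 385 − 1.6·(4445/81) = 24073/81.
The subsidy expands output by 24073/81 − 7643/27 = 1144/81 past the efficient level; on those units the gap between marginal cost and willingness to pay runs from 0 up to 11.
DWL = ½ × 11 × 1144/81 = 6292/81.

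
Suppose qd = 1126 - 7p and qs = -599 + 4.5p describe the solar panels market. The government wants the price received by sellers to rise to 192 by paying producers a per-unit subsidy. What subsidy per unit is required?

Required subsidy s = 69 per unit

At a seller price of 192, quantity supplied is -599 + 4.5·192 = 265.
Buyers absorb 265 only when they pay pb with 1126 − 7·pb = 265, i.e. pb = 123.
s = ps − pb = 192 − 123 = 69.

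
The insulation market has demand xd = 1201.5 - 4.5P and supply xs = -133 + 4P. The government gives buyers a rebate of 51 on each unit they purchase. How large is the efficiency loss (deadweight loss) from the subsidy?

Deadweight loss = 2754

Pre-subsidy: 1201.5 - 4.5P = -133 + 4P gives P* = 157, x* = 495.
With the rebate, buyers effectively pay Pb = Ps − 51, where Ps is the price sellers receive.
Demand in terms of Ps becomes xd = 1201.5 − 4.5(Ps − 51) = 1431 - 4.5Ps. Setting this equal to supply: 1431 - 4.5Ps = -133 + 4Ps, so Ps = 184.
Buyers pay Pb = 184 − 51 = 133; x' = -133 + 4·184 = 603.
The subsidy expands output by 603 − 495 = 108 past the efficient level; on those units the gap between marginal cost and willingness to pay runs from 0 up to 51.
DWL = ½ × 51 × 108 = 2754.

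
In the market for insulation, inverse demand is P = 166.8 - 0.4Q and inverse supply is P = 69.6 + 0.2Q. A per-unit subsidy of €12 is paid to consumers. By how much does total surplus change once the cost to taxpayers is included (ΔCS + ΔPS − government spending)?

Pre-subsidy: 166.8 - 0.4Q = 69.6 + 0.2Q gives Q* = 162 and P* = 102.
With the rebate, buyers effectively pay Pb = Ps − 12, where Ps is the price sellers receive.
On the curves, Pb = 166.8 - 0.4Q and Ps = 69.6 + 0.2Q; the wedge Ps − Pb = 12 gives 69.6 + 0.2Q − (166.8 - 0.4Q) = 12, so Q' = 182.
Then Pb = 166.8 − 0.4·182 = 94 and Ps = 69.6 + 0.2·182 = 106.
ΔCS = ½(162 + 182)(102 − 94) = 1376; ΔPS = ½(162 + 182)(106 − 102) = 688.
Government spending = 12 × 182 = 2184.
Net change = 1376 + 688 − 2184 = -120. The loss equals the DWL triangle ½·12·20.

Net change in total surplus = -€120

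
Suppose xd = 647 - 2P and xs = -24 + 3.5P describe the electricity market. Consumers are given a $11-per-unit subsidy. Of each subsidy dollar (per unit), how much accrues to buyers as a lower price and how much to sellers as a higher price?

Pre-subsidy: 647 - 2P = -24 + 3.5P gives P* = 122, x* = 403.
With the rebate, buyers effectively pay Pb = Ps − 11, where Ps is the price sellers receive.
Demand in terms of Ps becomes xd = 647 − 2(Ps − 11) = 669 - 2Ps. Setting this equal to supply: 669 - 2Ps = -24 + 3.5Ps, so Ps = 126.
Buyers pay Pb = 126 − 11 = 115; x' = -24 + 3.5·126 = 417.
Buyers' price falls by P* − Pb = 122 − 115 = 7; sellers' price rises by Ps − P* = 126 − 122 = 4.

Buyers gain $7 per unit; sellers gain $4 per unit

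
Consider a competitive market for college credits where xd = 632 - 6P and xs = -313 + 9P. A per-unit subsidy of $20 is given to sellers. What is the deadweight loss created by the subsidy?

Pre-subsidy: 632 - 6P = -313 + 9P gives P* = 63, x* = 254.
With the subsidy, sellers receive Ps = Pb + 20 for each unit, where Pb is the price buyers pay.
Supply in terms of Pb becomes xs = -313 + 9(Pb + 20) = -133 + 9Pb. Setting this equal to demand: 632 - 6Pb = -133 + 9Pb, so Pb = 51.
Sellers receive Ps = 51 + 20 = 71; x' = 632 − 6·51 = 326.
The subsidy expands output by 326 − 254 = 72 past the efficient level; on those units the gap between marginal cost and willingness to pay runs from 0 up to 20.
DWL = ½ × 20 × 72 = 720.

Deadweight loss = $720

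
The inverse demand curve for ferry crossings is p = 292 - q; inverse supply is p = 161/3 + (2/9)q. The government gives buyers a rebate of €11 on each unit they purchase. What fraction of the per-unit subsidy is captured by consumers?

Pre-subsidy: 292 - q = 161/3 + (2/9)q gives q* = 195 and p* = 97.
With the rebate, buyers effectively pay pb = ps − 11, where ps is the price sellers receive.
On the curves, pb = 292 - q and ps = 161/3 + (2/9)q; the wedge ps − pb = 11 gives 161/3 + (2/9)q − (292 - q) = 11, so q' = 204.
Then pb = 292 − 1·204 = 88 and ps = 161/3 + (2/9)·204 = 99.
Buyers' price falls by p* − pb = 97 − 88 = 9; sellers' price rises by ps − p* = 99 − 97 = 2.
So consumers capture 9/11 = 9/11 of each unit of subsidy.

Consumer share = 9/11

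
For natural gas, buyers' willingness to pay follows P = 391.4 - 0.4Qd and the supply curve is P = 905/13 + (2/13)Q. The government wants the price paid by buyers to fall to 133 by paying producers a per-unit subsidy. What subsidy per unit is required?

At a buyer price of 133, quantity demanded is 978.5 − 2.5·133 = 646.
Sellers supply 646 only when they receive Ps = 905/13 + (2/13)·646 = 169.
s = Ps − Pb = 169 − 133 = 36.

Required subsidy s = 36 per unit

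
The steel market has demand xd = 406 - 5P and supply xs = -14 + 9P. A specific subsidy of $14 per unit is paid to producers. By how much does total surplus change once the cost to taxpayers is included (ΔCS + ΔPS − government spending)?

Pre-subsidy: 406 - 5P = -14 + 9P gives P* = 30, x* = 256.
With the subsidy, sellers receive Ps = Pb + 14 for each unit, where Pb is the price buyers pay.
Supply in terms of Pb becomes xs = -14 + 9(Pb + 14) = 112 + 9Pb. Setting this equal to demand: 406 - 5Pb = 112 + 9Pb, so Pb = 21.
Sellers receive Ps = 21 + 14 = 35; x' = 406 − 5·21 = 301.
ΔCS = ½(256 + 301)(30 − 21) = 2506.5; ΔPS = ½(256 + 301)(35 − 30) = 1392.5.
Government spending = 14 × 301 = 4214.
Net change = 2506.5 + 1392.5 − 4214 = -315. The loss equals the DWL triangle ½·14·45.

Net change in total surplus = -$315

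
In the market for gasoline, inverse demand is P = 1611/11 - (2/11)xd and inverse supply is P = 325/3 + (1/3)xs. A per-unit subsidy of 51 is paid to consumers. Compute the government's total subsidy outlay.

Pre-subsidy: 1611/11 - (2/11)x = 325/3 + (1/3)x gives x* = 74 and P* = 133.
With the rebate, buyers effectively pay Pb = Ps − 51, where Ps is the price sellers receive.
On the curves, Pb = 1611/11 - (2/11)x and Ps = 325/3 + (1/3)x; the wedge Ps − Pb = 51 gives 325/3 + (1/3)x − (1611/11 - (2/11)x) = 51, so x' = 173.
Then Pb = 1611/11 − (2/11)·173 = 115 and Ps = 325/3 + (1/3)·173 = 166.
Government outlay = subsidy × quantity = 51 × 173 = 8823.

Government cost = 8823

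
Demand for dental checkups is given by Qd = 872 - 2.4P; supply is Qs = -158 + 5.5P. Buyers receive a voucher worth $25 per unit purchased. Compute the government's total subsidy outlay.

Pre-subsidy: 872 - 2.4P = -158 + 5.5P gives P* = 10300/79, Q* = 44168/79.
With the rebate, buyers effectively pay Pb = Ps − 25, where Ps is the price sellers receive.
Demand in terms of Ps becomes Qd = 872 − 2.4(Ps − 25) = 932 - 2.4Ps. Setting this equal to supply: 932 - 2.4Ps = -158 + 5.5Ps, so Ps = 10900/79.
Buyers pay Pb = 10900/79 − 25 = 8925/79; Q' = -158 + 5.5·(10900/79) = 47468/79.
Government outlay = subsidy × quantity = 25 × 47468/79 = 1186700/79.

Government cost = 1186700/79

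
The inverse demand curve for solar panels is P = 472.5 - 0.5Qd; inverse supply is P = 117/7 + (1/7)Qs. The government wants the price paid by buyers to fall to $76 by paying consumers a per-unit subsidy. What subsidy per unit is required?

Required subsidy s = $54 per unit

At a buyer price of 76, quantity demanded is 945 − 2·76 = 793.
Sellers supply 793 only when they receive Ps = 117/7 + (1/7)·793 = 130.
s = Ps − Pb = 130 − 76 = 54.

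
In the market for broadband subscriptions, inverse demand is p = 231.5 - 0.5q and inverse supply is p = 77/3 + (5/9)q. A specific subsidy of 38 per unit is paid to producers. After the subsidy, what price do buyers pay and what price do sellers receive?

Pre-subsidy: 231.5 - 0.5q = 77/3 + (5/9)q gives q* = 195 and p* = 134.
With the subsidy, sellers receive ps = pb + 38 for each unit, where pb is the price buyers pay.
On the curves, pb = 231.5 - 0.5q and ps = 77/3 + (5/9)q; the wedge ps − pb = 38 gives 77/3 + (5/9)q − (231.5 - 0.5q) = 38, so q' = 231.
Then pb = 231.5 − 0.5·231 = 116 and ps = 77/3 + (5/9)·231 = 154.

Buyers pay 116; sellers receive 154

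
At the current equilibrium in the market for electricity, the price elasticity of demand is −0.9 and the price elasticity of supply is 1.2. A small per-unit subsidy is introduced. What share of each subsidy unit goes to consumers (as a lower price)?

For a small subsidy around the equilibrium, the benefit split depends on the relative slopes, which at a point are proportional to the elasticities.
Buyer share = εs/(εs + |εd|) = 1.2/(1.2 + 0.9) = 4/7; seller share = |εd|/(εs + |εd|) = 3/7.

Consumer share = 4/7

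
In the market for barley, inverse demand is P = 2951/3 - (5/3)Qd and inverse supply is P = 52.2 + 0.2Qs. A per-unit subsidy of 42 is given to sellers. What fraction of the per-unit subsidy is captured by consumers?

Consumer share = 25/28

Pre-subsidy: 2951/3 - (5/3)Q = 52.2 + 0.2Q gives Q* = 499 and P* = 152.
With the subsidy, sellers receive Ps = Pb + 42 for each unit, where Pb is the price buyers pay.
On the curves, Pb = 2951/3 - (5/3)Q and Ps = 52.2 + 0.2Q; the wedge Ps − Pb = 42 gives 52.2 + 0.2Q − (2951/3 - (5/3)Q) = 42, so Q' = 521.5.
Then Pb = 2951/3 − (5/3)·521.5 = 114.5 and Ps = 52.2 + 0.2·521.5 = 156.5.
Buyers' price falls by P* − Pb = 152 − 114.5 = 37.5; sellers' price rises by Ps − P* = 156.5 − 152 = 4.5.
So consumers capture 37.5/42 = 25/28 of each unit of subsidy.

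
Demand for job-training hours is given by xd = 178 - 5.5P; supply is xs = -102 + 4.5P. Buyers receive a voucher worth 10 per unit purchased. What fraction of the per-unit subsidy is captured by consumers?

Pre-subsidy: 178 - 5.5P = -102 + 4.5P gives P* = 28, x* = 24.
With the rebate, buyers effectively pay Pb = Ps − 10, where Ps is the price sellers receive.
Demand in terms of Ps becomes xd = 178 − 5.5(Ps − 10) = 233 - 5.5Ps. Setting this equal to supply: 233 - 5.5Ps = -102 + 4.5Ps, so Ps = 33.5.
Buyers pay Pb = 33.5 − 10 = 23.5; x' = -102 + 4.5·33.5 = 48.75.
Buyers' price falls by P* − Pb = 28 − 23.5 = 4.5; sellers' price rises by Ps − P* = 33.5 − 28 = 5.5.
So consumers capture 4.5/10 = 0.45 of each unit of subsidy.

Consumer share = 0.45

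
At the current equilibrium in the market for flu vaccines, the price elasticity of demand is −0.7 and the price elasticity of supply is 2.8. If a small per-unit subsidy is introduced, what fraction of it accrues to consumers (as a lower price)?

Consumer share = 0.8

For a small subsidy around the equilibrium, the benefit split depends on the relative slopes, which at a point are proportional to the elasticities.
Buyer share = εs/(εs + |εd|) = 2.8/(2.8 + 0.7) = 0.8; seller share = |εd|/(εs + |εd|) = 0.2.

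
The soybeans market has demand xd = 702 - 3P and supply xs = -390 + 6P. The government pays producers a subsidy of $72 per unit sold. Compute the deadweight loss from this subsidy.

Deadweight loss = $5184

Pre-subsidy: 702 - 3P = -390 + 6P gives P* = 364/3, x* = 338.
With the subsidy, sellers receive Ps = Pb + 72 for each unit, where Pb is the price buyers pay.
Supply in terms of Pb becomes xs = -390 + 6(Pb + 72) = 42 + 6Pb. Setting this equal to demand: 702 - 3Pb = 42 + 6Pb, so Pb = 220/3.
Sellers receive Ps = 220/3 + 72 = 436/3; x' = 702 − 3·(220/3) = 482.
The subsidy expands output by 482 − 338 = 144 past the efficient level; on those units the gap between marginal cost and willingness to pay runs from 0 up to 72.
DWL = ½ × 72 × 144 = 5184.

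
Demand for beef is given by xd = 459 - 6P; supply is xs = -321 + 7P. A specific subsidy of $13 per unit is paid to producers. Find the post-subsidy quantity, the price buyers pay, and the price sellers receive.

x' = 141; buyers pay $53; sellers receive $66

Pre-subsidy: 459 - 6P = -321 + 7P gives P* = 60, x* = 99.
With the subsidy, sellers receive Ps = Pb + 13 for each unit, where Pb is the price buyers pay.
Supply in terms of Pb becomes xs = -321 + 7(Pb + 13) = -230 + 7Pb. Setting this equal to demand: 459 - 6Pb = -230 + 7Pb, so Pb = 53.
Sellers receive Ps = 53 + 13 = 66; x' = 459 − 6·53 = 141.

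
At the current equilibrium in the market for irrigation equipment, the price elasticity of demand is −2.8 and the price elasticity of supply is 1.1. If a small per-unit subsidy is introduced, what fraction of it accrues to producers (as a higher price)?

For a small subsidy around the equilibrium, the benefit split depends on the relative slopes, which at a point are proportional to the elasticities.
Buyer share = εs/(εs + |εd|) = 1.1/(1.1 + 2.8) = 11/39; seller share = |εd|/(εs + |εd|) = 28/39.
So producers capture 28/39 of the subsidy.

Producer share = 28/39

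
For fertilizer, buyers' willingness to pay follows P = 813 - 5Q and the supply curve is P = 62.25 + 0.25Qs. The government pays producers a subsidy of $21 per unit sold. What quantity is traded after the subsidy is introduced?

Q' = 147

Pre-subsidy: 813 - 5Q = 62.25 + 0.25Q gives Q* = 143 and P* = 98.
With the subsidy, sellers receive Ps = Pb + 21 for each unit, where Pb is the price buyers pay.
On the curves, Pb = 813 - 5Q and Ps = 62.25 + 0.25Q; the wedge Ps − Pb = 21 gives 62.25 + 0.25Q − (813 - 5Q) = 21, so Q' = 147.
Then Pb = 813 − 5·147 = 78 and Ps = 62.25 + 0.25·147 = 99.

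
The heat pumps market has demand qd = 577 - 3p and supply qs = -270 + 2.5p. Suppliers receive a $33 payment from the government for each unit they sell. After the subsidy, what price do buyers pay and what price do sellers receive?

Buyers pay $139; sellers receive $172

Pre-subsidy: 577 - 3p = -270 + 2.5p gives p* = 154, q* = 115.
With the subsidy, sellers receive ps = pb + 33 for each unit, where pb is the price buyers pay.
Supply in terms of pb becomes qs = -270 + 2.5(pb + 33) = -187.5 + 2.5pb. Setting this equal to demand: 577 - 3pb = -187.5 + 2.5pb, so pb = 139.
Sellers receive ps = 139 + 33 = 172; q' = 577 − 3·139 = 160.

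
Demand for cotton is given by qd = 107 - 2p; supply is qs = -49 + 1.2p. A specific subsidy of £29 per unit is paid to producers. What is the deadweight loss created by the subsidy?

Deadweight loss = £315.375

Pre-subsidy: 107 - 2p = -49 + 1.2p gives p* = 48.75, q* = 9.5.
With the subsidy, sellers receive ps = pb + 29 for each unit, where pb is the price buyers pay.
Supply in terms of pb becomes qs = -49 + 1.2(pb + 29) = -14.2 + 1.2pb. Setting this equal to demand: 107 - 2pb = -14.2 + 1.2pb, so pb = 37.875.
Sellers receive ps = 37.875 + 29 = 66.875; q' = 107 − 2·37.875 = 31.25.
The subsidy expands output by 31.25 − 9.5 = 21.75 past the efficient level; on those units the gap between marginal cost and willingness to pay runs from 0 up to 29.
DWL = ½ × 29 × 21.75 = 315.375.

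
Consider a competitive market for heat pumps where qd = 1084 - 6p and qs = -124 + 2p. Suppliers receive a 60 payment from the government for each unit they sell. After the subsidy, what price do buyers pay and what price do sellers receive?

Pre-subsidy: 1084 - 6p = -124 + 2p gives p* = 151, q* = 178.
With the subsidy, sellers receive ps = pb + 60 for each unit, where pb is the price buyers pay.
Supply in terms of pb becomes qs = -124 + 2(pb + 60) = -4 + 2pb. Setting this equal to demand: 1084 - 6pb = -4 + 2pb, so pb = 136.
Sellers receive ps = 136 + 60 = 196; q' = 1084 − 6·136 = 268.

Buyers pay 136; sellers receive 196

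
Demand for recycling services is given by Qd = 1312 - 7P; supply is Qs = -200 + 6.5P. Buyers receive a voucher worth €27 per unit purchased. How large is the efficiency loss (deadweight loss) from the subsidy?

Deadweight loss = €1228.5

Pre-subsidy: 1312 - 7P = -200 + 6.5P gives P* = 112, Q* = 528.
With the rebate, buyers effectively pay Pb = Ps − 27, where Ps is the price sellers receive.
Demand in terms of Ps becomes Qd = 1312 − 7(Ps − 27) = 1501 - 7Ps. Setting this equal to supply: 1501 - 7Ps = -200 + 6.5Ps, so Ps = 126.
Buyers pay Pb = 126 − 27 = 99; Q' = -200 + 6.5·126 = 619.
The subsidy expands output by 619 − 528 = 91 past the efficient level; on those units the gap between marginal cost and willingness to pay runs from 0 up to 27.
DWL = ½ × 27 × 91 = 1228.5.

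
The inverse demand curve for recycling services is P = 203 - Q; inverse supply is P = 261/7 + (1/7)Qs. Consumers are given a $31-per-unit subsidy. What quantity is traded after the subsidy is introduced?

Q' = 172.125

Pre-subsidy: 203 - Q = 261/7 + (1/7)Q gives Q* = 145 and P* = 58.
With the rebate, buyers effectively pay Pb = Ps − 31, where Ps is the price sellers receive.
On the curves, Pb = 203 - Q and Ps = 261/7 + (1/7)Q; the wedge Ps − Pb = 31 gives 261/7 + (1/7)Q − (203 - Q) = 31, so Q' = 172.125.
Then Pb = 203 − 1·172.125 = 30.875 and Ps = 261/7 + (1/7)·172.125 = 61.875.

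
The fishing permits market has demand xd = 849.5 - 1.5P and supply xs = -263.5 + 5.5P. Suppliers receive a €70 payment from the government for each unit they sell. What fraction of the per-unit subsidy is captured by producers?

Producer share = 3/14

Pre-subsidy: 849.5 - 1.5P = -263.5 + 5.5P gives P* = 159, x* = 611.
With the subsidy, sellers receive Ps = Pb + 70 for each unit, where Pb is the price buyers pay.
Supply in terms of Pb becomes xs = -263.5 + 5.5(Pb + 70) = 121.5 + 5.5Pb. Setting this equal to demand: 849.5 - 1.5Pb = 121.5 + 5.5Pb, so Pb = 104.
Sellers receive Ps = 104 + 70 = 174; x' = 849.5 − 1.5·104 = 693.5.
Buyers' price falls by P* − Pb = 159 − 104 = 55; sellers' price rises by Ps − P* = 174 − 159 = 15.
So producers capture 15/70 = 3/14 of each unit of subsidy.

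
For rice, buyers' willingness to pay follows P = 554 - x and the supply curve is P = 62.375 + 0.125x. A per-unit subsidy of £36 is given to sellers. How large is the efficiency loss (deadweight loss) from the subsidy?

Deadweight loss = £576

Pre-subsidy: 554 - x = 62.375 + 0.125x gives x* = 437 and P* = 117.
With the subsidy, sellers receive Ps = Pb + 36 for each unit, where Pb is the price buyers pay.
On the curves, Pb = 554 - x and Ps = 62.375 + 0.125x; the wedge Ps − Pb = 36 gives 62.375 + 0.125x − (554 - x) = 36, so x' = 469.
Then Pb = 554 − 1·469 = 85 and Ps = 62.375 + 0.125·469 = 121.
The subsidy expands output by 469 − 437 = 32 past the efficient level; on those units the gap between marginal cost and willingness to pay runs from 0 up to 36.
DWL = ½ × 36 × 32 = 576.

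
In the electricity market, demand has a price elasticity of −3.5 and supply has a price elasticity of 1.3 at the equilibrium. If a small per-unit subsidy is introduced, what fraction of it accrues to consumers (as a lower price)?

Consumer share = 13/48

For a small subsidy around the equilibrium, the benefit split depends on the relative slopes, which at a point are proportional to the elasticities.
Buyer share = εs/(εs + |εd|) = 1.3/(1.3 + 3.5) = 13/48; seller share = |εd|/(εs + |εd|) = 35/48.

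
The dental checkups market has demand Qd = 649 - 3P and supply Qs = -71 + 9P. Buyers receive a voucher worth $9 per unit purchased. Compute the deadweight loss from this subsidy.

Deadweight loss = $91.125

Pre-subsidy: 649 - 3P = -71 + 9P gives P* = 60, Q* = 469.
With the rebate, buyers effectively pay Pb = Ps − 9, where Ps is the price sellers receive.
Demand in terms of Ps becomes Qd = 649 − 3(Ps − 9) = 676 - 3Ps. Setting this equal to supply: 676 - 3Ps = -71 + 9Ps, so Ps = 62.25.
Buyers pay Pb = 62.25 − 9 = 53.25; Q' = -71 + 9·62.25 = 489.25.
The subsidy expands output by 489.25 − 469 = 20.25 past the efficient level; on those units the gap between marginal cost and willingness to pay runs from 0 up to 9.
DWL = ½ × 9 × 20.25 = 91.125.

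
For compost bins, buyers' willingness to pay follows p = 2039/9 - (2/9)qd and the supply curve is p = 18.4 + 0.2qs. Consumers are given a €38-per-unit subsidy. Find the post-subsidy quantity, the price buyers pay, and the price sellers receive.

q' = 583; buyers pay €97; sellers receive €135

Pre-subsidy: 2039/9 - (2/9)q = 18.4 + 0.2q gives q* = 493 and p* = 117.
With the rebate, buyers effectively pay pb = ps − 38, where ps is the price sellers receive.
On the curves, pb = 2039/9 - (2/9)q and ps = 18.4 + 0.2q; the wedge ps − pb = 38 gives 18.4 + 0.2q − (2039/9 - (2/9)q) = 38, so q' = 583.
Then pb = 2039/9 − (2/9)·583 = 97 and ps = 18.4 + 0.2·583 = 135.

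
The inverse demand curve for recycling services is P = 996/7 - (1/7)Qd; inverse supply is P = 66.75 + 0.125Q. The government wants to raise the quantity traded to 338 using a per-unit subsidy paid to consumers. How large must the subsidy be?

Required subsidy s = 15 per unit

At Q = 338, from the demand curve buyers pay Pb = 996/7 − (1/7)·338 = 94; from the supply curve sellers need Ps = 66.75 + 0.125·338 = 109.
The subsidy must fill the gap: s = Ps − Pb = 109 − 94 = 15.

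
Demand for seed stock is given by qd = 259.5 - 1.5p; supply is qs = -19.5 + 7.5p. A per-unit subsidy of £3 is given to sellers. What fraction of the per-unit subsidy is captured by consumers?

Consumer share = 5/6

Pre-subsidy: 259.5 - 1.5p = -19.5 + 7.5p gives p* = 31, q* = 213.
With the subsidy, sellers receive ps = pb + 3 for each unit, where pb is the price buyers pay.
Supply in terms of pb becomes qs = -19.5 + 7.5(pb + 3) = 3 + 7.5pb. Setting this equal to demand: 259.5 - 1.5pb = 3 + 7.5pb, so pb = 28.5.
Sellers receive ps = 28.5 + 3 = 31.5; q' = 259.5 − 1.5·28.5 = 216.75.
Buyers' price falls by p* − pb = 31 − 28.5 = 2.5; sellers' price rises by ps − p* = 31.5 − 31 = 0.5.
So consumers capture 2.5/3 = 5/6 of each unit of subsidy.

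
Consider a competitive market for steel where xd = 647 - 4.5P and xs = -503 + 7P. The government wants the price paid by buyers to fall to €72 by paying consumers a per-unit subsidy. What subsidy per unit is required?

At a buyer price of 72, quantity demanded is 647 − 4.5·72 = 323.
Sellers supply 323 only when they receive Ps with -503 + 7·Ps = 323, i.e. Ps = 118.
s = Ps − Pb = 118 − 72 = 46.

Required subsidy s = €46 per unit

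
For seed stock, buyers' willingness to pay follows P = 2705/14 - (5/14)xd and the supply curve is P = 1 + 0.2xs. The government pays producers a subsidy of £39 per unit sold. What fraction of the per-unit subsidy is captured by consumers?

Pre-subsidy: 2705/14 - (5/14)x = 1 + 0.2x gives x* = 345 and P* = 70.
With the subsidy, sellers receive Ps = Pb + 39 for each unit, where Pb is the price buyers pay.
On the curves, Pb = 2705/14 - (5/14)x and Ps = 1 + 0.2x; the wedge Ps − Pb = 39 gives 1 + 0.2x − (2705/14 - (5/14)x) = 39, so x' = 415.
Then Pb = 2705/14 − (5/14)·415 = 45 and Ps = 1 + 0.2·415 = 84.
Buyers' price falls by P* − Pb = 70 − 45 = 25; sellers' price rises by Ps − P* = 84 − 70 = 14.
So consumers capture 25/39 = 25/39 of each unit of subsidy.

Consumer share = 25/39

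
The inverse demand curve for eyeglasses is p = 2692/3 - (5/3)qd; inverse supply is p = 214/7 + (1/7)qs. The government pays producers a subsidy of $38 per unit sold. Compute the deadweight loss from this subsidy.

Pre-subsidy: 2692/3 - (5/3)q = 214/7 + (1/7)q gives q* = 479 and p* = 99.
With the subsidy, sellers receive ps = pb + 38 for each unit, where pb is the price buyers pay.
On the curves, pb = 2692/3 - (5/3)q and ps = 214/7 + (1/7)q; the wedge ps − pb = 38 gives 214/7 + (1/7)q − (2692/3 - (5/3)q) = 38, so q' = 500.
Then pb = 2692/3 − (5/3)·500 = 64 and ps = 214/7 + (1/7)·500 = 102.
The subsidy expands output by 500 − 479 = 21 past the efficient level; on those units the gap between marginal cost and willingness to pay runs from 0 up to 38.
DWL = ½ × 38 × 21 = 399.

Deadweight loss = $399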